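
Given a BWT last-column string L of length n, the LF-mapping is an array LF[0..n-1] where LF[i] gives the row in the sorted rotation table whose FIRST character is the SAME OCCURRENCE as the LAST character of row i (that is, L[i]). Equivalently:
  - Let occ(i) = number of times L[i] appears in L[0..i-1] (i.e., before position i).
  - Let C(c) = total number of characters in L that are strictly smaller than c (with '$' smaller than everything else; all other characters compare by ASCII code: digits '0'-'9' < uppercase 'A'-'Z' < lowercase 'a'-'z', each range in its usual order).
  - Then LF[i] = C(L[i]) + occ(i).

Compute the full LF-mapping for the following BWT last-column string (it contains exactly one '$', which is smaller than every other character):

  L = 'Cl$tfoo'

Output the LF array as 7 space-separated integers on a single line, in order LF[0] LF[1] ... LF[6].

Answer: 1 3 0 6 2 4 5

Derivation:
Char counts: '$':1, 'C':1, 'f':1, 'l':1, 'o':2, 't':1
C (first-col start): C('$')=0, C('C')=1, C('f')=2, C('l')=3, C('o')=4, C('t')=6
L[0]='C': occ=0, LF[0]=C('C')+0=1+0=1
L[1]='l': occ=0, LF[1]=C('l')+0=3+0=3
L[2]='$': occ=0, LF[2]=C('$')+0=0+0=0
L[3]='t': occ=0, LF[3]=C('t')+0=6+0=6
L[4]='f': occ=0, LF[4]=C('f')+0=2+0=2
L[5]='o': occ=0, LF[5]=C('o')+0=4+0=4
L[6]='o': occ=1, LF[6]=C('o')+1=4+1=5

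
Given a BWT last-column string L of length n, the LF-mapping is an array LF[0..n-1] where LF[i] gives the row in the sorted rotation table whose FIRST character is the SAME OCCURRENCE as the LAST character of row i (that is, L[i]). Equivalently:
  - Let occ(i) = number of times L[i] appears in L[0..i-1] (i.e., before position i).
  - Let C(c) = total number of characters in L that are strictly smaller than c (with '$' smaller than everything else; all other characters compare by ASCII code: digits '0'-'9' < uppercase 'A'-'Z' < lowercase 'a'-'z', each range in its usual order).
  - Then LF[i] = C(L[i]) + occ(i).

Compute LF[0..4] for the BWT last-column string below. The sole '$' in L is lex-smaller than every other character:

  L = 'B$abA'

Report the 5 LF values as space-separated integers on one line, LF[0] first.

Char counts: '$':1, 'A':1, 'B':1, 'a':1, 'b':1
C (first-col start): C('$')=0, C('A')=1, C('B')=2, C('a')=3, C('b')=4
L[0]='B': occ=0, LF[0]=C('B')+0=2+0=2
L[1]='$': occ=0, LF[1]=C('$')+0=0+0=0
L[2]='a': occ=0, LF[2]=C('a')+0=3+0=3
L[3]='b': occ=0, LF[3]=C('b')+0=4+0=4
L[4]='A': occ=0, LF[4]=C('A')+0=1+0=1

Answer: 2 0 3 4 1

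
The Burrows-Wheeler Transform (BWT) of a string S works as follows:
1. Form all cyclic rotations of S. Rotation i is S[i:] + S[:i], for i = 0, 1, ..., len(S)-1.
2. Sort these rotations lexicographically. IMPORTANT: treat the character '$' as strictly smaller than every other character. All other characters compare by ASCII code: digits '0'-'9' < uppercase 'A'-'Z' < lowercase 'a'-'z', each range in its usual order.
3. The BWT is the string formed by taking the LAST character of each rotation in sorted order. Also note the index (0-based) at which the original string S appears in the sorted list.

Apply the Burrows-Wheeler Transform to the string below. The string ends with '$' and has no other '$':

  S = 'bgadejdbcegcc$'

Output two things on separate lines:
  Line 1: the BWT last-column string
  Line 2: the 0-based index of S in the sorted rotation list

All 14 rotations (rotation i = S[i:]+S[:i]):
  rot[0] = bgadejdbcegcc$
  rot[1] = gadejdbcegcc$b
  rot[2] = adejdbcegcc$bg
  rot[3] = dejdbcegcc$bga
  rot[4] = ejdbcegcc$bgad
  rot[5] = jdbcegcc$bgade
  rot[6] = dbcegcc$bgadej
  rot[7] = bcegcc$bgadejd
  rot[8] = cegcc$bgadejdb
  rot[9] = egcc$bgadejdbc
  rot[10] = gcc$bgadejdbce
  rot[11] = cc$bgadejdbceg
  rot[12] = c$bgadejdbcegc
  rot[13] = $bgadejdbcegcc
Sorted (with $ < everything):
  sorted[0] = $bgadejdbcegcc  (last char: 'c')
  sorted[1] = adejdbcegcc$bg  (last char: 'g')
  sorted[2] = bcegcc$bgadejd  (last char: 'd')
  sorted[3] = bgadejdbcegcc$  (last char: '$')
  sorted[4] = c$bgadejdbcegc  (last char: 'c')
  sorted[5] = cc$bgadejdbceg  (last char: 'g')
  sorted[6] = cegcc$bgadejdb  (last char: 'b')
  sorted[7] = dbcegcc$bgadej  (last char: 'j')
  sorted[8] = dejdbcegcc$bga  (last char: 'a')
  sorted[9] = egcc$bgadejdbc  (last char: 'c')
  sorted[10] = ejdbcegcc$bgad  (last char: 'd')
  sorted[11] = gadejdbcegcc$b  (last char: 'b')
  sorted[12] = gcc$bgadejdbce  (last char: 'e')
  sorted[13] = jdbcegcc$bgade  (last char: 'e')
Last column: cgd$cgbjacdbee
Original string S is at sorted index 3

Answer: cgd$cgbjacdbee
3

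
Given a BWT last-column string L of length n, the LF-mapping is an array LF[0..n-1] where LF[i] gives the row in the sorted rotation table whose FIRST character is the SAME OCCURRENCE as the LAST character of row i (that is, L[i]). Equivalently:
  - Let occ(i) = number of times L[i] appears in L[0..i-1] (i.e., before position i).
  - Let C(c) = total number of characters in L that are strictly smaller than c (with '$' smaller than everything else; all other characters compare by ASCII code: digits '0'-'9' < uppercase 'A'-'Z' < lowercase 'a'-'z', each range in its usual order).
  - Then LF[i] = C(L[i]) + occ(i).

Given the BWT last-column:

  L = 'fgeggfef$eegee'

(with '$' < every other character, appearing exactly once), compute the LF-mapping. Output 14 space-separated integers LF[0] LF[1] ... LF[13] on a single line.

Char counts: '$':1, 'e':6, 'f':3, 'g':4
C (first-col start): C('$')=0, C('e')=1, C('f')=7, C('g')=10
L[0]='f': occ=0, LF[0]=C('f')+0=7+0=7
L[1]='g': occ=0, LF[1]=C('g')+0=10+0=10
L[2]='e': occ=0, LF[2]=C('e')+0=1+0=1
L[3]='g': occ=1, LF[3]=C('g')+1=10+1=11
L[4]='g': occ=2, LF[4]=C('g')+2=10+2=12
L[5]='f': occ=1, LF[5]=C('f')+1=7+1=8
L[6]='e': occ=1, LF[6]=C('e')+1=1+1=2
L[7]='f': occ=2, LF[7]=C('f')+2=7+2=9
L[8]='$': occ=0, LF[8]=C('$')+0=0+0=0
L[9]='e': occ=2, LF[9]=C('e')+2=1+2=3
L[10]='e': occ=3, LF[10]=C('e')+3=1+3=4
L[11]='g': occ=3, LF[11]=C('g')+3=10+3=13
L[12]='e': occ=4, LF[12]=C('e')+4=1+4=5
L[13]='e': occ=5, LF[13]=C('e')+5=1+5=6

Answer: 7 10 1 11 12 8 2 9 0 3 4 13 5 6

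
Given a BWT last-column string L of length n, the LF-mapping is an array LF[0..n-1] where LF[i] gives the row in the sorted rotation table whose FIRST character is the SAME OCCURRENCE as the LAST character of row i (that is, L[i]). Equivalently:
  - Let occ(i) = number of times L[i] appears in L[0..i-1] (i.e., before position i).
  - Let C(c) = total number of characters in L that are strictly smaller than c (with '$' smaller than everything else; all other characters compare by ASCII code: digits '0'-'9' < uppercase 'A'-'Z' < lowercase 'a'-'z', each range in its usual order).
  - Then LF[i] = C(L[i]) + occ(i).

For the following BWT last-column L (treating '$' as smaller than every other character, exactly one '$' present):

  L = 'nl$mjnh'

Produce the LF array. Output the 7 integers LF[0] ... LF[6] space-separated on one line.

Char counts: '$':1, 'h':1, 'j':1, 'l':1, 'm':1, 'n':2
C (first-col start): C('$')=0, C('h')=1, C('j')=2, C('l')=3, C('m')=4, C('n')=5
L[0]='n': occ=0, LF[0]=C('n')+0=5+0=5
L[1]='l': occ=0, LF[1]=C('l')+0=3+0=3
L[2]='$': occ=0, LF[2]=C('$')+0=0+0=0
L[3]='m': occ=0, LF[3]=C('m')+0=4+0=4
L[4]='j': occ=0, LF[4]=C('j')+0=2+0=2
L[5]='n': occ=1, LF[5]=C('n')+1=5+1=6
L[6]='h': occ=0, LF[6]=C('h')+0=1+0=1

Answer: 5 3 0 4 2 6 1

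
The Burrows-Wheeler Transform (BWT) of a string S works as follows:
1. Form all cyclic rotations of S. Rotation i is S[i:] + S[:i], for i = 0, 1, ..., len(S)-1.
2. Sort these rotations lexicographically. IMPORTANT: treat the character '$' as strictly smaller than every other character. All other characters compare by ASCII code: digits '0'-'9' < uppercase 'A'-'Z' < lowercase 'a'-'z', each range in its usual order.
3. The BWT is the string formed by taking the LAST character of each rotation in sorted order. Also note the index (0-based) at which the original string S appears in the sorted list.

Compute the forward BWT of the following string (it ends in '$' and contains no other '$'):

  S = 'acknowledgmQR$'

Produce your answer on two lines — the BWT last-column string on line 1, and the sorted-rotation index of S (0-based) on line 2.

All 14 rotations (rotation i = S[i:]+S[:i]):
  rot[0] = acknowledgmQR$
  rot[1] = cknowledgmQR$a
  rot[2] = knowledgmQR$ac
  rot[3] = nowledgmQR$ack
  rot[4] = owledgmQR$ackn
  rot[5] = wledgmQR$ackno
  rot[6] = ledgmQR$acknow
  rot[7] = edgmQR$acknowl
  rot[8] = dgmQR$acknowle
  rot[9] = gmQR$acknowled
  rot[10] = mQR$acknowledg
  rot[11] = QR$acknowledgm
  rot[12] = R$acknowledgmQ
  rot[13] = $acknowledgmQR
Sorted (with $ < everything):
  sorted[0] = $acknowledgmQR  (last char: 'R')
  sorted[1] = QR$acknowledgm  (last char: 'm')
  sorted[2] = R$acknowledgmQ  (last char: 'Q')
  sorted[3] = acknowledgmQR$  (last char: '$')
  sorted[4] = cknowledgmQR$a  (last char: 'a')
  sorted[5] = dgmQR$acknowle  (last char: 'e')
  sorted[6] = edgmQR$acknowl  (last char: 'l')
  sorted[7] = gmQR$acknowled  (last char: 'd')
  sorted[8] = knowledgmQR$ac  (last char: 'c')
  sorted[9] = ledgmQR$acknow  (last char: 'w')
  sorted[10] = mQR$acknowledg  (last char: 'g')
  sorted[11] = nowledgmQR$ack  (last char: 'k')
  sorted[12] = owledgmQR$ackn  (last char: 'n')
  sorted[13] = wledgmQR$ackno  (last char: 'o')
Last column: RmQ$aeldcwgkno
Original string S is at sorted index 3

Answer: RmQ$aeldcwgkno
3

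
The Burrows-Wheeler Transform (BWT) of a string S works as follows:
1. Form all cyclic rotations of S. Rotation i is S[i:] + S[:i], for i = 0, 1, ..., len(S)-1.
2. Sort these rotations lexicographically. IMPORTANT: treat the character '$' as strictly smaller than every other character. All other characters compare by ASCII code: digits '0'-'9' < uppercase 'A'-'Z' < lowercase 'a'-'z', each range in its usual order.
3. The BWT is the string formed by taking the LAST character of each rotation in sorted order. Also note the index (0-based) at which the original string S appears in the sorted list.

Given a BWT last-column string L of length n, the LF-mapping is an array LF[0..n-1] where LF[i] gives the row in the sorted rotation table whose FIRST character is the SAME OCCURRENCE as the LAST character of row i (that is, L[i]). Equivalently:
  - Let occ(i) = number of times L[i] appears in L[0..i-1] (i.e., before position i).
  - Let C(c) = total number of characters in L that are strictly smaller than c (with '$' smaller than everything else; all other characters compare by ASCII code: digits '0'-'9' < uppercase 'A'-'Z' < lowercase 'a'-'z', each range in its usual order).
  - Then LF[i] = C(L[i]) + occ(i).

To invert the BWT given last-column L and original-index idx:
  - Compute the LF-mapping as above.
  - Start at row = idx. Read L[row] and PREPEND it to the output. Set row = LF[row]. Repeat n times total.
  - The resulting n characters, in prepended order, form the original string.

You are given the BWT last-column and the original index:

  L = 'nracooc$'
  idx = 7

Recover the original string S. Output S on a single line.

Answer: raccoon$

Derivation:
LF mapping: 4 7 1 2 5 6 3 0
Walk LF starting at row 7, prepending L[row]:
  step 1: row=7, L[7]='$', prepend. Next row=LF[7]=0
  step 2: row=0, L[0]='n', prepend. Next row=LF[0]=4
  step 3: row=4, L[4]='o', prepend. Next row=LF[4]=5
  step 4: row=5, L[5]='o', prepend. Next row=LF[5]=6
  step 5: row=6, L[6]='c', prepend. Next row=LF[6]=3
  step 6: row=3, L[3]='c', prepend. Next row=LF[3]=2
  step 7: row=2, L[2]='a', prepend. Next row=LF[2]=1
  step 8: row=1, L[1]='r', prepend. Next row=LF[1]=7
Reversed output: raccoon$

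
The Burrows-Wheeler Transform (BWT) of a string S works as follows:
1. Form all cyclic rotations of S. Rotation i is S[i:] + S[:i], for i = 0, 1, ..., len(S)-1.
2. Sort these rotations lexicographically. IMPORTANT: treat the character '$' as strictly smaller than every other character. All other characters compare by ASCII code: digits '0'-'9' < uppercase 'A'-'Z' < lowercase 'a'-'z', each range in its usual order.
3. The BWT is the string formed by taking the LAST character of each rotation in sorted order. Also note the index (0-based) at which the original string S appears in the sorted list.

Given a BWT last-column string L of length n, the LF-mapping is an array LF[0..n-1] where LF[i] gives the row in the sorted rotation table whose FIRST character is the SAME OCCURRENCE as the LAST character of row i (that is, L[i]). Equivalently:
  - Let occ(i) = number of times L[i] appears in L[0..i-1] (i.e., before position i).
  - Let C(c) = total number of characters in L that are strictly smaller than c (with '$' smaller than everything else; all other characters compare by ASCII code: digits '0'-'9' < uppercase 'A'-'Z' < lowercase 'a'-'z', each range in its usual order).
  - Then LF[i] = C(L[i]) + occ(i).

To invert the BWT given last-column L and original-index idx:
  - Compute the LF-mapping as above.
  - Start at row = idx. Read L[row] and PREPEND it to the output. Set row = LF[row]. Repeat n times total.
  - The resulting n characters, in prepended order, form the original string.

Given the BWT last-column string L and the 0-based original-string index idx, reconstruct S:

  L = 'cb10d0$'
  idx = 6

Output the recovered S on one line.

Answer: db010c$

Derivation:
LF mapping: 5 4 3 1 6 2 0
Walk LF starting at row 6, prepending L[row]:
  step 1: row=6, L[6]='$', prepend. Next row=LF[6]=0
  step 2: row=0, L[0]='c', prepend. Next row=LF[0]=5
  step 3: row=5, L[5]='0', prepend. Next row=LF[5]=2
  step 4: row=2, L[2]='1', prepend. Next row=LF[2]=3
  step 5: row=3, L[3]='0', prepend. Next row=LF[3]=1
  step 6: row=1, L[1]='b', prepend. Next row=LF[1]=4
  step 7: row=4, L[4]='d', prepend. Next row=LF[4]=6
Reversed output: db010c$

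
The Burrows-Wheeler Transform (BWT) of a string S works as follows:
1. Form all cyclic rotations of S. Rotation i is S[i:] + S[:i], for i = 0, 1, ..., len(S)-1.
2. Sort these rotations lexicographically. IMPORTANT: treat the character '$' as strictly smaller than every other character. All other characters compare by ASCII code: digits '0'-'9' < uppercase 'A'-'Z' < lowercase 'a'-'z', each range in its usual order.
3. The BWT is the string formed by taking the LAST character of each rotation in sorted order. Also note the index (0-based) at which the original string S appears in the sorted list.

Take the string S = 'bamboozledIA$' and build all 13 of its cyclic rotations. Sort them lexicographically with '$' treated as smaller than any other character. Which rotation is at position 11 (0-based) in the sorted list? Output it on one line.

All 13 rotations (rotation i = S[i:]+S[:i]):
  rot[0] = bamboozledIA$
  rot[1] = amboozledIA$b
  rot[2] = mboozledIA$ba
  rot[3] = boozledIA$bam
  rot[4] = oozledIA$bamb
  rot[5] = ozledIA$bambo
  rot[6] = zledIA$bamboo
  rot[7] = ledIA$bambooz
  rot[8] = edIA$bamboozl
  rot[9] = dIA$bamboozle
  rot[10] = IA$bamboozled
  rot[11] = A$bamboozledI
  rot[12] = $bamboozledIA
Sorted (with $ < everything):
  sorted[0] = $bamboozledIA
  sorted[1] = A$bamboozledI
  sorted[2] = IA$bamboozled
  sorted[3] = amboozledIA$b
  sorted[4] = bamboozledIA$
  sorted[5] = boozledIA$bam
  sorted[6] = dIA$bamboozle
  sorted[7] = edIA$bamboozl
  sorted[8] = ledIA$bambooz
  sorted[9] = mboozledIA$ba
  sorted[10] = oozledIA$bamb
  sorted[11] = ozledIA$bambo
  sorted[12] = zledIA$bamboo
sorted[11] = ozledIA$bambo

Answer: ozledIA$bambo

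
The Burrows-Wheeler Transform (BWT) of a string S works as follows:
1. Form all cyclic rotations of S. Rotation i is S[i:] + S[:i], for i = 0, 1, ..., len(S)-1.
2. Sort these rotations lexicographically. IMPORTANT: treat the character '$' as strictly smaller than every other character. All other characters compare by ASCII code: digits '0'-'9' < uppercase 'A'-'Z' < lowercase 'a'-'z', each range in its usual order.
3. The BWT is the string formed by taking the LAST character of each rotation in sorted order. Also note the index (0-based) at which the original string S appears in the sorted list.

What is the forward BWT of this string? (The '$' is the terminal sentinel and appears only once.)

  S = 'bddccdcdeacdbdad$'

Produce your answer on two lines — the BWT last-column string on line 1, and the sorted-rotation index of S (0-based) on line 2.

Answer: dedd$dacdabcdcbcd
4

Derivation:
All 17 rotations (rotation i = S[i:]+S[:i]):
  rot[0] = bddccdcdeacdbdad$
  rot[1] = ddccdcdeacdbdad$b
  rot[2] = dccdcdeacdbdad$bd
  rot[3] = ccdcdeacdbdad$bdd
  rot[4] = cdcdeacdbdad$bddc
  rot[5] = dcdeacdbdad$bddcc
  rot[6] = cdeacdbdad$bddccd
  rot[7] = deacdbdad$bddccdc
  rot[8] = eacdbdad$bddccdcd
  rot[9] = acdbdad$bddccdcde
  rot[10] = cdbdad$bddccdcdea
  rot[11] = dbdad$bddccdcdeac
  rot[12] = bdad$bddccdcdeacd
  rot[13] = dad$bddccdcdeacdb
  rot[14] = ad$bddccdcdeacdbd
  rot[15] = d$bddccdcdeacdbda
  rot[16] = $bddccdcdeacdbdad
Sorted (with $ < everything):
  sorted[0] = $bddccdcdeacdbdad  (last char: 'd')
  sorted[1] = acdbdad$bddccdcde  (last char: 'e')
  sorted[2] = ad$bddccdcdeacdbd  (last char: 'd')
  sorted[3] = bdad$bddccdcdeacd  (last char: 'd')
  sorted[4] = bddccdcdeacdbdad$  (last char: '$')
  sorted[5] = ccdcdeacdbdad$bdd  (last char: 'd')
  sorted[6] = cdbdad$bddccdcdea  (last char: 'a')
  sorted[7] = cdcdeacdbdad$bddc  (last char: 'c')
  sorted[8] = cdeacdbdad$bddccd  (last char: 'd')
  sorted[9] = d$bddccdcdeacdbda  (last char: 'a')
  sorted[10] = dad$bddccdcdeacdb  (last char: 'b')
  sorted[11] = dbdad$bddccdcdeac  (last char: 'c')
  sorted[12] = dccdcdeacdbdad$bd  (last char: 'd')
  sorted[13] = dcdeacdbdad$bddcc  (last char: 'c')
  sorted[14] = ddccdcdeacdbdad$b  (last char: 'b')
  sorted[15] = deacdbdad$bddccdc  (last char: 'c')
  sorted[16] = eacdbdad$bddccdcd  (last char: 'd')
Last column: dedd$dacdabcdcbcd
Original string S is at sorted index 4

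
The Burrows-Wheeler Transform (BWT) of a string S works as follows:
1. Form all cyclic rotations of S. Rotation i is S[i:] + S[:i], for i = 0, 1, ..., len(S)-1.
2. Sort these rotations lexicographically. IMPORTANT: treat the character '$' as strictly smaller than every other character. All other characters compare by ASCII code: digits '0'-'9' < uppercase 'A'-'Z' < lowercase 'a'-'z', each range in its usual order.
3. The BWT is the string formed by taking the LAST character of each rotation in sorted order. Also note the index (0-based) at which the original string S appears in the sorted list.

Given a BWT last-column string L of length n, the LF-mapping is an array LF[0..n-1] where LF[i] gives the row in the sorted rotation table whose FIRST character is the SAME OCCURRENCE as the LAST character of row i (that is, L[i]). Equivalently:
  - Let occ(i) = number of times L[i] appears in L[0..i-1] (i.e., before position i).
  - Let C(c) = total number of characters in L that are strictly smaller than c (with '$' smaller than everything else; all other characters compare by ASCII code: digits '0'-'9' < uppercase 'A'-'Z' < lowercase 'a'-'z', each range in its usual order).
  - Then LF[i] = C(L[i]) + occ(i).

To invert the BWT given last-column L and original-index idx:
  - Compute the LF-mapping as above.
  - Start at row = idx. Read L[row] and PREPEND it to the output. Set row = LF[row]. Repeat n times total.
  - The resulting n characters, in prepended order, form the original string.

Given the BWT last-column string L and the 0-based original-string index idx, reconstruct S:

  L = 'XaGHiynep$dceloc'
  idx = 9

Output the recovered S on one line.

LF mapping: 3 4 1 2 10 15 12 8 14 0 7 5 9 11 13 6
Walk LF starting at row 9, prepending L[row]:
  step 1: row=9, L[9]='$', prepend. Next row=LF[9]=0
  step 2: row=0, L[0]='X', prepend. Next row=LF[0]=3
  step 3: row=3, L[3]='H', prepend. Next row=LF[3]=2
  step 4: row=2, L[2]='G', prepend. Next row=LF[2]=1
  step 5: row=1, L[1]='a', prepend. Next row=LF[1]=4
  step 6: row=4, L[4]='i', prepend. Next row=LF[4]=10
  step 7: row=10, L[10]='d', prepend. Next row=LF[10]=7
  step 8: row=7, L[7]='e', prepend. Next row=LF[7]=8
  step 9: row=8, L[8]='p', prepend. Next row=LF[8]=14
  step 10: row=14, L[14]='o', prepend. Next row=LF[14]=13
  step 11: row=13, L[13]='l', prepend. Next row=LF[13]=11
  step 12: row=11, L[11]='c', prepend. Next row=LF[11]=5
  step 13: row=5, L[5]='y', prepend. Next row=LF[5]=15
  step 14: row=15, L[15]='c', prepend. Next row=LF[15]=6
  step 15: row=6, L[6]='n', prepend. Next row=LF[6]=12
  step 16: row=12, L[12]='e', prepend. Next row=LF[12]=9
Reversed output: encyclopediaGHX$

Answer: encyclopediaGHX$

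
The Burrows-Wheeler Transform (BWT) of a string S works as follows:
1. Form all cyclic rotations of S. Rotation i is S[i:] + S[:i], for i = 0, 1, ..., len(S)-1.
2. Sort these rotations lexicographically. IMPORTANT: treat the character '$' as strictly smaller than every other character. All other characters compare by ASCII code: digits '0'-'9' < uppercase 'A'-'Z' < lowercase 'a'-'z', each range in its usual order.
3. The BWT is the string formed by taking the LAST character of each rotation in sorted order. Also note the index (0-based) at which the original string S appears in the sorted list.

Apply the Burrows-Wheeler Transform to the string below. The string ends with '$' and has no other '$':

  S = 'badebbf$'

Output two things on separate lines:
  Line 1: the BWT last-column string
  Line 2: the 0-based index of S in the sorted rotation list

Answer: fb$ebadb
2

Derivation:
All 8 rotations (rotation i = S[i:]+S[:i]):
  rot[0] = badebbf$
  rot[1] = adebbf$b
  rot[2] = debbf$ba
  rot[3] = ebbf$bad
  rot[4] = bbf$bade
  rot[5] = bf$badeb
  rot[6] = f$badebb
  rot[7] = $badebbf
Sorted (with $ < everything):
  sorted[0] = $badebbf  (last char: 'f')
  sorted[1] = adebbf$b  (last char: 'b')
  sorted[2] = badebbf$  (last char: '$')
  sorted[3] = bbf$bade  (last char: 'e')
  sorted[4] = bf$badeb  (last char: 'b')
  sorted[5] = debbf$ba  (last char: 'a')
  sorted[6] = ebbf$bad  (last char: 'd')
  sorted[7] = f$badebb  (last char: 'b')
Last column: fb$ebadb
Original string S is at sorted index 2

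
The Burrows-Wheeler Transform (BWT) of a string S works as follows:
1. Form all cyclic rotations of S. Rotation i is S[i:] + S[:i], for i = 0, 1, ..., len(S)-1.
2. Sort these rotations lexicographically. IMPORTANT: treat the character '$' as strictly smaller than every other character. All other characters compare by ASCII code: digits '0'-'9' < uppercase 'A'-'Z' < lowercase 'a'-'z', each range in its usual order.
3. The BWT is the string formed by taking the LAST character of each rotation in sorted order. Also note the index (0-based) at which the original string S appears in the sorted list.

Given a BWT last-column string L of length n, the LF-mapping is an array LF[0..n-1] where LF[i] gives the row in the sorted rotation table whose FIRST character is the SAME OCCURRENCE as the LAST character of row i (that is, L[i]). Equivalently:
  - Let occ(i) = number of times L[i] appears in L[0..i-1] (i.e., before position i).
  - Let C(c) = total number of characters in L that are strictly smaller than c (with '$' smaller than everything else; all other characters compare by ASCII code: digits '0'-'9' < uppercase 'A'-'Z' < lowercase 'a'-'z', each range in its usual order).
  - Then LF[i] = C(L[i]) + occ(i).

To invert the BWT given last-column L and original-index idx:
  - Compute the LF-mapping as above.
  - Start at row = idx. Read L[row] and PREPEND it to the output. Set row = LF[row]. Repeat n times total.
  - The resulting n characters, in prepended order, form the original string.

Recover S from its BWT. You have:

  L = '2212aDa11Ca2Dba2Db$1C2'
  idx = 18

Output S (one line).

LF mapping: 5 6 1 7 16 13 17 2 3 11 18 8 14 20 19 9 15 21 0 4 12 10
Walk LF starting at row 18, prepending L[row]:
  step 1: row=18, L[18]='$', prepend. Next row=LF[18]=0
  step 2: row=0, L[0]='2', prepend. Next row=LF[0]=5
  step 3: row=5, L[5]='D', prepend. Next row=LF[5]=13
  step 4: row=13, L[13]='b', prepend. Next row=LF[13]=20
  step 5: row=20, L[20]='C', prepend. Next row=LF[20]=12
  step 6: row=12, L[12]='D', prepend. Next row=LF[12]=14
  step 7: row=14, L[14]='a', prepend. Next row=LF[14]=19
  step 8: row=19, L[19]='1', prepend. Next row=LF[19]=4
  step 9: row=4, L[4]='a', prepend. Next row=LF[4]=16
  step 10: row=16, L[16]='D', prepend. Next row=LF[16]=15
  step 11: row=15, L[15]='2', prepend. Next row=LF[15]=9
  step 12: row=9, L[9]='C', prepend. Next row=LF[9]=11
  step 13: row=11, L[11]='2', prepend. Next row=LF[11]=8
  step 14: row=8, L[8]='1', prepend. Next row=LF[8]=3
  step 15: row=3, L[3]='2', prepend. Next row=LF[3]=7
  step 16: row=7, L[7]='1', prepend. Next row=LF[7]=2
  step 17: row=2, L[2]='1', prepend. Next row=LF[2]=1
  step 18: row=1, L[1]='2', prepend. Next row=LF[1]=6
  step 19: row=6, L[6]='a', prepend. Next row=LF[6]=17
  step 20: row=17, L[17]='b', prepend. Next row=LF[17]=21
  step 21: row=21, L[21]='2', prepend. Next row=LF[21]=10
  step 22: row=10, L[10]='a', prepend. Next row=LF[10]=18
Reversed output: a2ba211212C2Da1aDCbD2$

Answer: a2ba211212C2Da1aDCbD2$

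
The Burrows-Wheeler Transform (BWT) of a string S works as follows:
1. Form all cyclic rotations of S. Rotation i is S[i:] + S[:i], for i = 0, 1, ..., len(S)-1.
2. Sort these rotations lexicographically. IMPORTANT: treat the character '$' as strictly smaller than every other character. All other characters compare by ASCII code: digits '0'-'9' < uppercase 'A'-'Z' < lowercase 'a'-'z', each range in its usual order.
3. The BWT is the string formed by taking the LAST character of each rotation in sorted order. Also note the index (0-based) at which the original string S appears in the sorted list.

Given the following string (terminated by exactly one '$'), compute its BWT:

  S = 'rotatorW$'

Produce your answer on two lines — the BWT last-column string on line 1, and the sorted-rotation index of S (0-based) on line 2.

Answer: Wrttro$oa
6

Derivation:
All 9 rotations (rotation i = S[i:]+S[:i]):
  rot[0] = rotatorW$
  rot[1] = otatorW$r
  rot[2] = tatorW$ro
  rot[3] = atorW$rot
  rot[4] = torW$rota
  rot[5] = orW$rotat
  rot[6] = rW$rotato
  rot[7] = W$rotator
  rot[8] = $rotatorW
Sorted (with $ < everything):
  sorted[0] = $rotatorW  (last char: 'W')
  sorted[1] = W$rotator  (last char: 'r')
  sorted[2] = atorW$rot  (last char: 't')
  sorted[3] = orW$rotat  (last char: 't')
  sorted[4] = otatorW$r  (last char: 'r')
  sorted[5] = rW$rotato  (last char: 'o')
  sorted[6] = rotatorW$  (last char: '$')
  sorted[7] = tatorW$ro  (last char: 'o')
  sorted[8] = torW$rota  (last char: 'a')
Last column: Wrttro$oa
Original string S is at sorted index 6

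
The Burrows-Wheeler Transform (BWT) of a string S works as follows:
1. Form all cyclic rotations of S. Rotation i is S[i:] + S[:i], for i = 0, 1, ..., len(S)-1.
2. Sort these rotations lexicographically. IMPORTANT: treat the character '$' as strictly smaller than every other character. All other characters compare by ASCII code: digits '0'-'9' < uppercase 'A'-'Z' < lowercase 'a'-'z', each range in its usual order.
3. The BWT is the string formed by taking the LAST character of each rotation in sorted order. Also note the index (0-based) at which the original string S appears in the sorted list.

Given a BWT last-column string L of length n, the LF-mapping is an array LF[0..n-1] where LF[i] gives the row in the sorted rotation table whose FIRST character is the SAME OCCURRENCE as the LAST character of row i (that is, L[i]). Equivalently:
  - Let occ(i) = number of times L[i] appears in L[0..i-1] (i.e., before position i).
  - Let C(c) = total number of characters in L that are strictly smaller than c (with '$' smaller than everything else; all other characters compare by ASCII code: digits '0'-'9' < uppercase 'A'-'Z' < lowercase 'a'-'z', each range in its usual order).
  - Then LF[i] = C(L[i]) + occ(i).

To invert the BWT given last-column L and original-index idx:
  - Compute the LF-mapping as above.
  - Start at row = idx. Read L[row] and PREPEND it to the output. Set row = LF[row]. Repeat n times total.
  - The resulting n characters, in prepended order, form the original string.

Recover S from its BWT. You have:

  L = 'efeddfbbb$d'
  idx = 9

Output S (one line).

Answer: fbdfddbebe$

Derivation:
LF mapping: 7 9 8 4 5 10 1 2 3 0 6
Walk LF starting at row 9, prepending L[row]:
  step 1: row=9, L[9]='$', prepend. Next row=LF[9]=0
  step 2: row=0, L[0]='e', prepend. Next row=LF[0]=7
  step 3: row=7, L[7]='b', prepend. Next row=LF[7]=2
  step 4: row=2, L[2]='e', prepend. Next row=LF[2]=8
  step 5: row=8, L[8]='b', prepend. Next row=LF[8]=3
  step 6: row=3, L[3]='d', prepend. Next row=LF[3]=4
  step 7: row=4, L[4]='d', prepend. Next row=LF[4]=5
  step 8: row=5, L[5]='f', prepend. Next row=LF[5]=10
  step 9: row=10, L[10]='d', prepend. Next row=LF[10]=6
  step 10: row=6, L[6]='b', prepend. Next row=LF[6]=1
  step 11: row=1, L[1]='f', prepend. Next row=LF[1]=9
Reversed output: fbdfddbebe$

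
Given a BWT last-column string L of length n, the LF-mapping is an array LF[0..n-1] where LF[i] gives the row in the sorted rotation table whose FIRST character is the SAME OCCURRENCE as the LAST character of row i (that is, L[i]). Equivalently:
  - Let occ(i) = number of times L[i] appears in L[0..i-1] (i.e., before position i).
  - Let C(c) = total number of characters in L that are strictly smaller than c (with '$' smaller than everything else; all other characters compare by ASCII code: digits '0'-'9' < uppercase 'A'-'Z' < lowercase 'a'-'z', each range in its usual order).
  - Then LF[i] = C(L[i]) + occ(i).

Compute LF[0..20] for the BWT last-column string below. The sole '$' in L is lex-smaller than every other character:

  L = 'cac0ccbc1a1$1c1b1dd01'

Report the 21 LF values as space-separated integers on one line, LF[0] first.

Answer: 13 9 14 1 15 16 11 17 3 10 4 0 5 18 6 12 7 19 20 2 8

Derivation:
Char counts: '$':1, '0':2, '1':6, 'a':2, 'b':2, 'c':6, 'd':2
C (first-col start): C('$')=0, C('0')=1, C('1')=3, C('a')=9, C('b')=11, C('c')=13, C('d')=19
L[0]='c': occ=0, LF[0]=C('c')+0=13+0=13
L[1]='a': occ=0, LF[1]=C('a')+0=9+0=9
L[2]='c': occ=1, LF[2]=C('c')+1=13+1=14
L[3]='0': occ=0, LF[3]=C('0')+0=1+0=1
L[4]='c': occ=2, LF[4]=C('c')+2=13+2=15
L[5]='c': occ=3, LF[5]=C('c')+3=13+3=16
L[6]='b': occ=0, LF[6]=C('b')+0=11+0=11
L[7]='c': occ=4, LF[7]=C('c')+4=13+4=17
L[8]='1': occ=0, LF[8]=C('1')+0=3+0=3
L[9]='a': occ=1, LF[9]=C('a')+1=9+1=10
L[10]='1': occ=1, LF[10]=C('1')+1=3+1=4
L[11]='$': occ=0, LF[11]=C('$')+0=0+0=0
L[12]='1': occ=2, LF[12]=C('1')+2=3+2=5
L[13]='c': occ=5, LF[13]=C('c')+5=13+5=18
L[14]='1': occ=3, LF[14]=C('1')+3=3+3=6
L[15]='b': occ=1, LF[15]=C('b')+1=11+1=12
L[16]='1': occ=4, LF[16]=C('1')+4=3+4=7
L[17]='d': occ=0, LF[17]=C('d')+0=19+0=19
L[18]='d': occ=1, LF[18]=C('d')+1=19+1=20
L[19]='0': occ=1, LF[19]=C('0')+1=1+1=2
L[20]='1': occ=5, LF[20]=C('1')+5=3+5=8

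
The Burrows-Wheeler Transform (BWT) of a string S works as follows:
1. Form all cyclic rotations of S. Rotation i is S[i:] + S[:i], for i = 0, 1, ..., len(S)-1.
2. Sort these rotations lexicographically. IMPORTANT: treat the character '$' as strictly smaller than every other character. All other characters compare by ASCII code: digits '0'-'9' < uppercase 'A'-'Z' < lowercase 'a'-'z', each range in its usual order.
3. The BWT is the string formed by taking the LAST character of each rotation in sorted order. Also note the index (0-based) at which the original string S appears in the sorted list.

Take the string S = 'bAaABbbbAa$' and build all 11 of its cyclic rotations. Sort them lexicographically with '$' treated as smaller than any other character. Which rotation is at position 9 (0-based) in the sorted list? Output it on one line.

Answer: bbAa$bAaABb

Derivation:
All 11 rotations (rotation i = S[i:]+S[:i]):
  rot[0] = bAaABbbbAa$
  rot[1] = AaABbbbAa$b
  rot[2] = aABbbbAa$bA
  rot[3] = ABbbbAa$bAa
  rot[4] = BbbbAa$bAaA
  rot[5] = bbbAa$bAaAB
  rot[6] = bbAa$bAaABb
  rot[7] = bAa$bAaABbb
  rot[8] = Aa$bAaABbbb
  rot[9] = a$bAaABbbbA
  rot[10] = $bAaABbbbAa
Sorted (with $ < everything):
  sorted[0] = $bAaABbbbAa
  sorted[1] = ABbbbAa$bAa
  sorted[2] = Aa$bAaABbbb
  sorted[3] = AaABbbbAa$b
  sorted[4] = BbbbAa$bAaA
  sorted[5] = a$bAaABbbbA
  sorted[6] = aABbbbAa$bA
  sorted[7] = bAa$bAaABbb
  sorted[8] = bAaABbbbAa$
  sorted[9] = bbAa$bAaABb
  sorted[10] = bbbAa$bAaAB
sorted[9] = bbAa$bAaABb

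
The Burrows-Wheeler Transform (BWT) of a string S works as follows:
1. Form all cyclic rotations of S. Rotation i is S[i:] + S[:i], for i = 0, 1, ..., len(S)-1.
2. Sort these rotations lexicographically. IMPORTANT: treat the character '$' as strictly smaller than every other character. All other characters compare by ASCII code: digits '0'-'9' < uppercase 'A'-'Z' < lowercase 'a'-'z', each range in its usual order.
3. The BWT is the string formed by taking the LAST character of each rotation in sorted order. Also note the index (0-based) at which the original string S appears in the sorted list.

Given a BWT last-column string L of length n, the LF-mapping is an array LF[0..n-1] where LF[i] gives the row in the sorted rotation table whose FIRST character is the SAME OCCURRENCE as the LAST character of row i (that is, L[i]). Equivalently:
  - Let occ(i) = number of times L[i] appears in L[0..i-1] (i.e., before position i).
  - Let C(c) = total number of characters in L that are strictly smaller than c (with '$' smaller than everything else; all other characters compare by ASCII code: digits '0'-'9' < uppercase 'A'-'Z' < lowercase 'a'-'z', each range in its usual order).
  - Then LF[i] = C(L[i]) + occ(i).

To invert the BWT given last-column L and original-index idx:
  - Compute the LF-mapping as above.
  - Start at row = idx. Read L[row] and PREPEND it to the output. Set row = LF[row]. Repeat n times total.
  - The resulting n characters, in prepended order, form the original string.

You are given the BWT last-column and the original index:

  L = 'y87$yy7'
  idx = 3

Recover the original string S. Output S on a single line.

Answer: 877yyy$

Derivation:
LF mapping: 4 3 1 0 5 6 2
Walk LF starting at row 3, prepending L[row]:
  step 1: row=3, L[3]='$', prepend. Next row=LF[3]=0
  step 2: row=0, L[0]='y', prepend. Next row=LF[0]=4
  step 3: row=4, L[4]='y', prepend. Next row=LF[4]=5
  step 4: row=5, L[5]='y', prepend. Next row=LF[5]=6
  step 5: row=6, L[6]='7', prepend. Next row=LF[6]=2
  step 6: row=2, L[2]='7', prepend. Next row=LF[2]=1
  step 7: row=1, L[1]='8', prepend. Next row=LF[1]=3
Reversed output: 877yyy$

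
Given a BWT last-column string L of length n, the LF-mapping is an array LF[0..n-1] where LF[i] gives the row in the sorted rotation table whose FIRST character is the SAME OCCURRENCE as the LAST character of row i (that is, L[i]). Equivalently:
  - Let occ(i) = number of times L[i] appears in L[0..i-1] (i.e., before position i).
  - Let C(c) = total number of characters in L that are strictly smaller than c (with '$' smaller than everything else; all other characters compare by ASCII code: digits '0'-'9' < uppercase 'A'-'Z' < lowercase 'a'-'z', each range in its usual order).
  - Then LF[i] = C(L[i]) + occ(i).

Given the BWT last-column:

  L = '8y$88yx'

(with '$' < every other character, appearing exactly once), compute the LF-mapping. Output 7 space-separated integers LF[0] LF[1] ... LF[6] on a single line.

Char counts: '$':1, '8':3, 'x':1, 'y':2
C (first-col start): C('$')=0, C('8')=1, C('x')=4, C('y')=5
L[0]='8': occ=0, LF[0]=C('8')+0=1+0=1
L[1]='y': occ=0, LF[1]=C('y')+0=5+0=5
L[2]='$': occ=0, LF[2]=C('$')+0=0+0=0
L[3]='8': occ=1, LF[3]=C('8')+1=1+1=2
L[4]='8': occ=2, LF[4]=C('8')+2=1+2=3
L[5]='y': occ=1, LF[5]=C('y')+1=5+1=6
L[6]='x': occ=0, LF[6]=C('x')+0=4+0=4

Answer: 1 5 0 2 3 6 4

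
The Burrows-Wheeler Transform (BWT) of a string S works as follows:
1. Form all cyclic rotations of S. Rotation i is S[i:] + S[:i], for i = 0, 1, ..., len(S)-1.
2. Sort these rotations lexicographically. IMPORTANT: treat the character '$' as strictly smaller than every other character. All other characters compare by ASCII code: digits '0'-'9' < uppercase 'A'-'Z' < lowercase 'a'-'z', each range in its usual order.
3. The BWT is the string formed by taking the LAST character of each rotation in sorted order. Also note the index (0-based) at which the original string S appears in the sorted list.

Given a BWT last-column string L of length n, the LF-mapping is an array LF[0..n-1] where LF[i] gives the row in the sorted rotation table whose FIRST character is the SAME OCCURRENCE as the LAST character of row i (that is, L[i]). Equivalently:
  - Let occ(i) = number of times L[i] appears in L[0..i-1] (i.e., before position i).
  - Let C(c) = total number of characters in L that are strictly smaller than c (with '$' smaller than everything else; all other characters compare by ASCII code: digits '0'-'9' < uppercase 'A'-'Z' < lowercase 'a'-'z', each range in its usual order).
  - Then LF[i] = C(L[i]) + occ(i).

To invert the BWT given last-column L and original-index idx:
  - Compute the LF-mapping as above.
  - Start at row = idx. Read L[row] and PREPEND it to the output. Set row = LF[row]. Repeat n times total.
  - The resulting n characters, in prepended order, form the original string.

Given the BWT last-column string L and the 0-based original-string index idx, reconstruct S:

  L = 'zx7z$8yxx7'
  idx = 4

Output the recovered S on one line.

LF mapping: 8 4 1 9 0 3 7 5 6 2
Walk LF starting at row 4, prepending L[row]:
  step 1: row=4, L[4]='$', prepend. Next row=LF[4]=0
  step 2: row=0, L[0]='z', prepend. Next row=LF[0]=8
  step 3: row=8, L[8]='x', prepend. Next row=LF[8]=6
  step 4: row=6, L[6]='y', prepend. Next row=LF[6]=7
  step 5: row=7, L[7]='x', prepend. Next row=LF[7]=5
  step 6: row=5, L[5]='8', prepend. Next row=LF[5]=3
  step 7: row=3, L[3]='z', prepend. Next row=LF[3]=9
  step 8: row=9, L[9]='7', prepend. Next row=LF[9]=2
  step 9: row=2, L[2]='7', prepend. Next row=LF[2]=1
  step 10: row=1, L[1]='x', prepend. Next row=LF[1]=4
Reversed output: x77z8xyxz$

Answer: x77z8xyxz$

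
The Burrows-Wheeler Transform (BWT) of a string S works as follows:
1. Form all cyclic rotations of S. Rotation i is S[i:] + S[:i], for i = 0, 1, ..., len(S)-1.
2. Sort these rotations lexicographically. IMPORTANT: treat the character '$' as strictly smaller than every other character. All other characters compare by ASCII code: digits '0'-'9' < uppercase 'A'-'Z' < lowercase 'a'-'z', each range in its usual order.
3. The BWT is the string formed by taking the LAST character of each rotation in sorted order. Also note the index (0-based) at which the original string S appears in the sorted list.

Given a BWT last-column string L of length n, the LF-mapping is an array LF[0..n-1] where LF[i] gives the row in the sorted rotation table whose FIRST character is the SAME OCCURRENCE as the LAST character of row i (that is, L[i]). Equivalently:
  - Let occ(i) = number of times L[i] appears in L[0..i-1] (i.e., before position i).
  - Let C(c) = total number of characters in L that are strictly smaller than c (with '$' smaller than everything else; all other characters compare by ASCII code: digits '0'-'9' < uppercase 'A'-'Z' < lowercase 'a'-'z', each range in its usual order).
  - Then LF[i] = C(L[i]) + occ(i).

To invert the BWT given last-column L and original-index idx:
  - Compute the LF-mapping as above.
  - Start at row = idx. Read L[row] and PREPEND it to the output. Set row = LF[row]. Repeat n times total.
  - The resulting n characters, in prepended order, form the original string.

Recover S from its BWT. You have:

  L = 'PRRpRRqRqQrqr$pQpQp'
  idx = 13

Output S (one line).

LF mapping: 1 5 6 10 7 8 14 9 15 2 17 16 18 0 11 3 12 4 13
Walk LF starting at row 13, prepending L[row]:
  step 1: row=13, L[13]='$', prepend. Next row=LF[13]=0
  step 2: row=0, L[0]='P', prepend. Next row=LF[0]=1
  step 3: row=1, L[1]='R', prepend. Next row=LF[1]=5
  step 4: row=5, L[5]='R', prepend. Next row=LF[5]=8
  step 5: row=8, L[8]='q', prepend. Next row=LF[8]=15
  step 6: row=15, L[15]='Q', prepend. Next row=LF[15]=3
  step 7: row=3, L[3]='p', prepend. Next row=LF[3]=10
  step 8: row=10, L[10]='r', prepend. Next row=LF[10]=17
  step 9: row=17, L[17]='Q', prepend. Next row=LF[17]=4
  step 10: row=4, L[4]='R', prepend. Next row=LF[4]=7
  step 11: row=7, L[7]='R', prepend. Next row=LF[7]=9
  step 12: row=9, L[9]='Q', prepend. Next row=LF[9]=2
  step 13: row=2, L[2]='R', prepend. Next row=LF[2]=6
  step 14: row=6, L[6]='q', prepend. Next row=LF[6]=14
  step 15: row=14, L[14]='p', prepend. Next row=LF[14]=11
  step 16: row=11, L[11]='q', prepend. Next row=LF[11]=16
  step 17: row=16, L[16]='p', prepend. Next row=LF[16]=12
  step 18: row=12, L[12]='r', prepend. Next row=LF[12]=18
  step 19: row=18, L[18]='p', prepend. Next row=LF[18]=13
Reversed output: prpqpqRQRRQrpQqRRP$

Answer: prpqpqRQRRQrpQqRRP$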